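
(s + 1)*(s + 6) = s^2 + 7*s + 6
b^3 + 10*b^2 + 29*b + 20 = (b + 1)*(b + 4)*(b + 5)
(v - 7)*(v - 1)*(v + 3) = v^3 - 5*v^2 - 17*v + 21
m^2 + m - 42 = (m - 6)*(m + 7)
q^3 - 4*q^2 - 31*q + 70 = (q - 7)*(q - 2)*(q + 5)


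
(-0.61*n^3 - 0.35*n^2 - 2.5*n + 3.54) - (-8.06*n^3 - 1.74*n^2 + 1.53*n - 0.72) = 7.45*n^3 + 1.39*n^2 - 4.03*n + 4.26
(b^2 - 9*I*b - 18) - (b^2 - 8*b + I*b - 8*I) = 8*b - 10*I*b - 18 + 8*I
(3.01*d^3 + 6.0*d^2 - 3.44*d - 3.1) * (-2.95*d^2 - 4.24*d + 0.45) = -8.8795*d^5 - 30.4624*d^4 - 13.9375*d^3 + 26.4306*d^2 + 11.596*d - 1.395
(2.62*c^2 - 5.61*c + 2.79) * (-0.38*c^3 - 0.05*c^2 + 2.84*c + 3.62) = -0.9956*c^5 + 2.0008*c^4 + 6.6611*c^3 - 6.5875*c^2 - 12.3846*c + 10.0998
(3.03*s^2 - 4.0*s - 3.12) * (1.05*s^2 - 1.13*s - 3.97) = 3.1815*s^4 - 7.6239*s^3 - 10.7851*s^2 + 19.4056*s + 12.3864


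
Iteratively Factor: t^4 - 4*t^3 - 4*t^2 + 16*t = (t + 2)*(t^3 - 6*t^2 + 8*t) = t*(t + 2)*(t^2 - 6*t + 8) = t*(t - 2)*(t + 2)*(t - 4)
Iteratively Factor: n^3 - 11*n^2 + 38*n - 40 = (n - 2)*(n^2 - 9*n + 20) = (n - 5)*(n - 2)*(n - 4)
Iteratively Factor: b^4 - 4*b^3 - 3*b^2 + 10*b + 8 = (b - 2)*(b^3 - 2*b^2 - 7*b - 4) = (b - 4)*(b - 2)*(b^2 + 2*b + 1) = (b - 4)*(b - 2)*(b + 1)*(b + 1)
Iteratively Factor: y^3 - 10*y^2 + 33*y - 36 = (y - 3)*(y^2 - 7*y + 12) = (y - 3)^2*(y - 4)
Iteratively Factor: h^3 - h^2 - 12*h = (h + 3)*(h^2 - 4*h) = (h - 4)*(h + 3)*(h)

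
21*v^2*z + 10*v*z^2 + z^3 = z*(3*v + z)*(7*v + z)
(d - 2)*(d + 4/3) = d^2 - 2*d/3 - 8/3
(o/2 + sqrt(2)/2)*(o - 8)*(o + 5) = o^3/2 - 3*o^2/2 + sqrt(2)*o^2/2 - 20*o - 3*sqrt(2)*o/2 - 20*sqrt(2)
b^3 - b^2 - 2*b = b*(b - 2)*(b + 1)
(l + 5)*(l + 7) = l^2 + 12*l + 35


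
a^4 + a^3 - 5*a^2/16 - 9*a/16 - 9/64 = (a - 3/4)*(a + 1/2)^2*(a + 3/4)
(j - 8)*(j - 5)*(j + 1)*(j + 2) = j^4 - 10*j^3 + 3*j^2 + 94*j + 80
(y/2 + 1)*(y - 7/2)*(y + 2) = y^3/2 + y^2/4 - 5*y - 7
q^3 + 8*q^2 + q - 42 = (q - 2)*(q + 3)*(q + 7)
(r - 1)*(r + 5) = r^2 + 4*r - 5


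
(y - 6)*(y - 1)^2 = y^3 - 8*y^2 + 13*y - 6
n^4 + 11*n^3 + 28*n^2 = n^2*(n + 4)*(n + 7)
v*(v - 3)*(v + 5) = v^3 + 2*v^2 - 15*v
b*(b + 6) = b^2 + 6*b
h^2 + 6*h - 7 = (h - 1)*(h + 7)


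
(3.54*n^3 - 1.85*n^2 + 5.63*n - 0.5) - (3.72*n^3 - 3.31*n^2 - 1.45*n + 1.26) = -0.18*n^3 + 1.46*n^2 + 7.08*n - 1.76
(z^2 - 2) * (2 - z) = -z^3 + 2*z^2 + 2*z - 4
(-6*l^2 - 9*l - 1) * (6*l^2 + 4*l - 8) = -36*l^4 - 78*l^3 + 6*l^2 + 68*l + 8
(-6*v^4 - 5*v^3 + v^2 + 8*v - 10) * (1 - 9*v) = 54*v^5 + 39*v^4 - 14*v^3 - 71*v^2 + 98*v - 10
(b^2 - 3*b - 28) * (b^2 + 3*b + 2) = b^4 - 35*b^2 - 90*b - 56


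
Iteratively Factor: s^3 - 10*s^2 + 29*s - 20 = (s - 1)*(s^2 - 9*s + 20) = (s - 4)*(s - 1)*(s - 5)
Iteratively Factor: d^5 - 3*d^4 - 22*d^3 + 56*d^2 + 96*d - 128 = (d - 4)*(d^4 + d^3 - 18*d^2 - 16*d + 32) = (d - 4)*(d + 2)*(d^3 - d^2 - 16*d + 16) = (d - 4)^2*(d + 2)*(d^2 + 3*d - 4) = (d - 4)^2*(d + 2)*(d + 4)*(d - 1)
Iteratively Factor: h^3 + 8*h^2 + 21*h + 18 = (h + 2)*(h^2 + 6*h + 9) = (h + 2)*(h + 3)*(h + 3)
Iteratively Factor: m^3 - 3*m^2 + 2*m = (m - 2)*(m^2 - m) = (m - 2)*(m - 1)*(m)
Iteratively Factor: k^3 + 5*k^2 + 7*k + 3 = (k + 1)*(k^2 + 4*k + 3) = (k + 1)*(k + 3)*(k + 1)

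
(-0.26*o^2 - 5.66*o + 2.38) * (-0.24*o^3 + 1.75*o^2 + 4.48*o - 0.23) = 0.0624*o^5 + 0.9034*o^4 - 11.641*o^3 - 21.132*o^2 + 11.9642*o - 0.5474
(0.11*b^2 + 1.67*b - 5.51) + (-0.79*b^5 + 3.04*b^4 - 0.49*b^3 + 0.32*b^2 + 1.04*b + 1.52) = -0.79*b^5 + 3.04*b^4 - 0.49*b^3 + 0.43*b^2 + 2.71*b - 3.99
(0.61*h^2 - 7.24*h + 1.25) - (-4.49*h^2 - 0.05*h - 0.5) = 5.1*h^2 - 7.19*h + 1.75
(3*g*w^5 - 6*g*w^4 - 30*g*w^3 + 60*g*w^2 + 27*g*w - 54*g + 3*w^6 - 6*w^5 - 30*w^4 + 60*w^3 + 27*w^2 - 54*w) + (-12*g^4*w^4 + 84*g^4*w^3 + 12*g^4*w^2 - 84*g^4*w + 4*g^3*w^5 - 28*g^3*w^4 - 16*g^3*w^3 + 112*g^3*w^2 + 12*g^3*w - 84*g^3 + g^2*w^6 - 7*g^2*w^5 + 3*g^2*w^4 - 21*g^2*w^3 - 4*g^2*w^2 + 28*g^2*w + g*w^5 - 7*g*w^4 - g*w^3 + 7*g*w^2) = -12*g^4*w^4 + 84*g^4*w^3 + 12*g^4*w^2 - 84*g^4*w + 4*g^3*w^5 - 28*g^3*w^4 - 16*g^3*w^3 + 112*g^3*w^2 + 12*g^3*w - 84*g^3 + g^2*w^6 - 7*g^2*w^5 + 3*g^2*w^4 - 21*g^2*w^3 - 4*g^2*w^2 + 28*g^2*w + 4*g*w^5 - 13*g*w^4 - 31*g*w^3 + 67*g*w^2 + 27*g*w - 54*g + 3*w^6 - 6*w^5 - 30*w^4 + 60*w^3 + 27*w^2 - 54*w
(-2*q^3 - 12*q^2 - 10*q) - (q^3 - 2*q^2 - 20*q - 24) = -3*q^3 - 10*q^2 + 10*q + 24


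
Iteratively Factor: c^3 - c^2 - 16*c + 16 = (c - 1)*(c^2 - 16) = (c - 1)*(c + 4)*(c - 4)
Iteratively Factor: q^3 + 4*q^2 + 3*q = (q + 3)*(q^2 + q) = q*(q + 3)*(q + 1)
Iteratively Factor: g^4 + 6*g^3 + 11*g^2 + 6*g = (g + 1)*(g^3 + 5*g^2 + 6*g) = g*(g + 1)*(g^2 + 5*g + 6) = g*(g + 1)*(g + 3)*(g + 2)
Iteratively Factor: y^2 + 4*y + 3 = (y + 1)*(y + 3)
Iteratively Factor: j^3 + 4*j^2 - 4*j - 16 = (j + 2)*(j^2 + 2*j - 8) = (j - 2)*(j + 2)*(j + 4)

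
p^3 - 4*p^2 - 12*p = p*(p - 6)*(p + 2)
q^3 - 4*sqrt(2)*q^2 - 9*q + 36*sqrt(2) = (q - 3)*(q + 3)*(q - 4*sqrt(2))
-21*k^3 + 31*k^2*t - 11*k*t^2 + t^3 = (-7*k + t)*(-3*k + t)*(-k + t)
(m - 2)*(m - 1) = m^2 - 3*m + 2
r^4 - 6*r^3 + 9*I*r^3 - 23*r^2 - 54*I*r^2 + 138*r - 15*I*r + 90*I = (r - 6)*(r + I)*(r + 3*I)*(r + 5*I)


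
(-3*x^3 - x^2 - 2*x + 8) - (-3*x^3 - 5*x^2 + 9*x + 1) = 4*x^2 - 11*x + 7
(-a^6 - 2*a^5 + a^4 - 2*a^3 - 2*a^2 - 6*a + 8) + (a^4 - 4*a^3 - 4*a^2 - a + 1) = -a^6 - 2*a^5 + 2*a^4 - 6*a^3 - 6*a^2 - 7*a + 9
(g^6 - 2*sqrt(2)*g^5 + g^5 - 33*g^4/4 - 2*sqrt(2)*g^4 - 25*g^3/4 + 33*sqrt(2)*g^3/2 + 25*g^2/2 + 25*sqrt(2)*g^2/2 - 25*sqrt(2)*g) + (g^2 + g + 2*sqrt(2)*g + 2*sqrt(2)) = g^6 - 2*sqrt(2)*g^5 + g^5 - 33*g^4/4 - 2*sqrt(2)*g^4 - 25*g^3/4 + 33*sqrt(2)*g^3/2 + 27*g^2/2 + 25*sqrt(2)*g^2/2 - 23*sqrt(2)*g + g + 2*sqrt(2)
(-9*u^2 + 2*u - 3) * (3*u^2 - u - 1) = -27*u^4 + 15*u^3 - 2*u^2 + u + 3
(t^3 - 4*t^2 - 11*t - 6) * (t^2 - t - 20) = t^5 - 5*t^4 - 27*t^3 + 85*t^2 + 226*t + 120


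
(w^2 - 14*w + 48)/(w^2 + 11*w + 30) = (w^2 - 14*w + 48)/(w^2 + 11*w + 30)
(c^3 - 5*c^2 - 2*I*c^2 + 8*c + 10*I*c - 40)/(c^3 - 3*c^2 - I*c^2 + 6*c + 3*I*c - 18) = (c^2 - c*(5 + 4*I) + 20*I)/(c^2 - 3*c*(1 + I) + 9*I)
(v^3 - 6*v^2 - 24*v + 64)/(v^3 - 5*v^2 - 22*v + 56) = (v - 8)/(v - 7)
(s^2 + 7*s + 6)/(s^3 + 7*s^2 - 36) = (s + 1)/(s^2 + s - 6)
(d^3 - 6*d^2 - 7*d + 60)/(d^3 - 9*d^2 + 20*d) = (d + 3)/d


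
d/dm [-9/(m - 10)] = 9/(m - 10)^2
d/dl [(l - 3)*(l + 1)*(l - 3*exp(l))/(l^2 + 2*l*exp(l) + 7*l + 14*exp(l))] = (-(l - 3)*(l + 1)*(l - 3*exp(l))*(2*l*exp(l) + 2*l + 16*exp(l) + 7) + (-(l - 3)*(l + 1)*(3*exp(l) - 1) + (l - 3)*(l - 3*exp(l)) + (l + 1)*(l - 3*exp(l)))*(l^2 + 2*l*exp(l) + 7*l + 14*exp(l)))/(l^2 + 2*l*exp(l) + 7*l + 14*exp(l))^2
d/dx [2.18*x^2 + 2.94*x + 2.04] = 4.36*x + 2.94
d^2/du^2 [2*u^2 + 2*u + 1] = 4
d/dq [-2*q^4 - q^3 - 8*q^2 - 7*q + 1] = -8*q^3 - 3*q^2 - 16*q - 7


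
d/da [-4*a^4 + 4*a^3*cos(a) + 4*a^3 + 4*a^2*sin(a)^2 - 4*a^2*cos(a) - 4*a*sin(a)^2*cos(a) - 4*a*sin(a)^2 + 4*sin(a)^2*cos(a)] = -4*a^3*sin(a) - 16*a^3 + 4*a^2*sin(a) + 4*a^2*sin(2*a) + 12*a^2*cos(a) + 12*a^2 + a*sin(a) - 3*a*sin(3*a) - 4*sqrt(2)*a*sin(2*a + pi/4) - 8*a*cos(a) + 4*a + 3*sin(3*a) - sqrt(2)*sin(a + pi/4) + 2*cos(2*a) + cos(3*a) - 2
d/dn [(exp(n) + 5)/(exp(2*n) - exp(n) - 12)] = (-(exp(n) + 5)*(2*exp(n) - 1) + exp(2*n) - exp(n) - 12)*exp(n)/(-exp(2*n) + exp(n) + 12)^2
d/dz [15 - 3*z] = -3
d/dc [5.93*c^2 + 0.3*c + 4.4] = 11.86*c + 0.3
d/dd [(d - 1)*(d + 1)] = 2*d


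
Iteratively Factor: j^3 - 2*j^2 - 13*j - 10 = (j + 2)*(j^2 - 4*j - 5) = (j - 5)*(j + 2)*(j + 1)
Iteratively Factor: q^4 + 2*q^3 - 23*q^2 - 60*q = (q - 5)*(q^3 + 7*q^2 + 12*q) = (q - 5)*(q + 3)*(q^2 + 4*q) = q*(q - 5)*(q + 3)*(q + 4)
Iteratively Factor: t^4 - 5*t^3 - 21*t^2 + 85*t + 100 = (t + 4)*(t^3 - 9*t^2 + 15*t + 25) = (t + 1)*(t + 4)*(t^2 - 10*t + 25) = (t - 5)*(t + 1)*(t + 4)*(t - 5)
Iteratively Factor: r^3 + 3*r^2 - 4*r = (r + 4)*(r^2 - r) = r*(r + 4)*(r - 1)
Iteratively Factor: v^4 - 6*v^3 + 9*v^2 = (v - 3)*(v^3 - 3*v^2) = v*(v - 3)*(v^2 - 3*v) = v^2*(v - 3)*(v - 3)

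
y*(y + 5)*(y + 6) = y^3 + 11*y^2 + 30*y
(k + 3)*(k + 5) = k^2 + 8*k + 15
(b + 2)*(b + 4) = b^2 + 6*b + 8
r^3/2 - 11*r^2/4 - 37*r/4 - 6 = (r/2 + 1/2)*(r - 8)*(r + 3/2)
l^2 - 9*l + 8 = (l - 8)*(l - 1)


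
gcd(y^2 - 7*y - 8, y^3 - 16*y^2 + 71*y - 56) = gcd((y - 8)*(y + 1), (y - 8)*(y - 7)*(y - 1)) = y - 8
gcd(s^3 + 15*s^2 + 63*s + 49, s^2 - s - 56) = s + 7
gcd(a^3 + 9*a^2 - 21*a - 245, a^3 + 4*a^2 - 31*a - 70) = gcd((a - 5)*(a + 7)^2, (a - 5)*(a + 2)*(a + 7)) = a^2 + 2*a - 35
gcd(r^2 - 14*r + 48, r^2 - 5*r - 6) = r - 6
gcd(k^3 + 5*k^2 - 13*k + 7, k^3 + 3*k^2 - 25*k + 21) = k^2 + 6*k - 7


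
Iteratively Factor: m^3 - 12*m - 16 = (m + 2)*(m^2 - 2*m - 8) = (m - 4)*(m + 2)*(m + 2)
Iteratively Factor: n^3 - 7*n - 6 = (n + 2)*(n^2 - 2*n - 3) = (n - 3)*(n + 2)*(n + 1)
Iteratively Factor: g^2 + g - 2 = (g + 2)*(g - 1)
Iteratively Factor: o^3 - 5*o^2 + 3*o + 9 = (o - 3)*(o^2 - 2*o - 3) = (o - 3)*(o + 1)*(o - 3)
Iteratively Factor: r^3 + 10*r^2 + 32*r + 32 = (r + 4)*(r^2 + 6*r + 8) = (r + 4)^2*(r + 2)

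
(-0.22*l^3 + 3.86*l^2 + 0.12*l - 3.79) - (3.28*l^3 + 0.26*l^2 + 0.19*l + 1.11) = -3.5*l^3 + 3.6*l^2 - 0.07*l - 4.9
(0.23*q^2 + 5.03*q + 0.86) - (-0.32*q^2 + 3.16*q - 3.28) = 0.55*q^2 + 1.87*q + 4.14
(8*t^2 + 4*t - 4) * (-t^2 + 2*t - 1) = -8*t^4 + 12*t^3 + 4*t^2 - 12*t + 4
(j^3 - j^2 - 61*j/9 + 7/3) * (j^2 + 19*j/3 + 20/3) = j^5 + 16*j^4/3 - 58*j^3/9 - 1276*j^2/27 - 821*j/27 + 140/9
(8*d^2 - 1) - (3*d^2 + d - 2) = 5*d^2 - d + 1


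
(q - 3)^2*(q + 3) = q^3 - 3*q^2 - 9*q + 27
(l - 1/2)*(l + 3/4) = l^2 + l/4 - 3/8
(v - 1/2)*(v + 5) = v^2 + 9*v/2 - 5/2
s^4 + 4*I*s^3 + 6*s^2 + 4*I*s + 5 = (s - I)^2*(s + I)*(s + 5*I)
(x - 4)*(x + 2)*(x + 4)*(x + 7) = x^4 + 9*x^3 - 2*x^2 - 144*x - 224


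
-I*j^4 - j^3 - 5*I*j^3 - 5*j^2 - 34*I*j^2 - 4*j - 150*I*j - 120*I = (j + 4)*(j - 6*I)*(j + 5*I)*(-I*j - I)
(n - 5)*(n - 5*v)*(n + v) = n^3 - 4*n^2*v - 5*n^2 - 5*n*v^2 + 20*n*v + 25*v^2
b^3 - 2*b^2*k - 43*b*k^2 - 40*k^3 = (b - 8*k)*(b + k)*(b + 5*k)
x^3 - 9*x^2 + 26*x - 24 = (x - 4)*(x - 3)*(x - 2)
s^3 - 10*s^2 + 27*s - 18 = (s - 6)*(s - 3)*(s - 1)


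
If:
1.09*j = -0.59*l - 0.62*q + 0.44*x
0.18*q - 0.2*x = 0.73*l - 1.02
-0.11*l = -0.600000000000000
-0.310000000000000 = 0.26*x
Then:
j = -12.04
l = 5.45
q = 15.13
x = -1.19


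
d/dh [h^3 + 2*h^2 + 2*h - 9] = 3*h^2 + 4*h + 2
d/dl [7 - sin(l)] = -cos(l)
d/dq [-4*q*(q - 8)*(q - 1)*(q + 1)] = -16*q^3 + 96*q^2 + 8*q - 32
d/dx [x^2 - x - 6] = 2*x - 1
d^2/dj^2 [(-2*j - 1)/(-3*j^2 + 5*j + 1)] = 2*((7 - 18*j)*(-3*j^2 + 5*j + 1) - (2*j + 1)*(6*j - 5)^2)/(-3*j^2 + 5*j + 1)^3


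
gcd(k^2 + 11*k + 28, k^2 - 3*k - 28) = k + 4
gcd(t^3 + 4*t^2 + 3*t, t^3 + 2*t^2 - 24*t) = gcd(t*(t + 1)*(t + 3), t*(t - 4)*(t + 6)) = t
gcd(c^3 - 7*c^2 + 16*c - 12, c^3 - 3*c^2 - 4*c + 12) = c^2 - 5*c + 6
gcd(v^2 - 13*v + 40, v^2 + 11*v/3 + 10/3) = 1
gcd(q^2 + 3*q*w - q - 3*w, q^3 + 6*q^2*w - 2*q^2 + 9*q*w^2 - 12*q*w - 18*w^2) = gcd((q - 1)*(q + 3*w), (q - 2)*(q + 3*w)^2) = q + 3*w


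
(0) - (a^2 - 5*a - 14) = -a^2 + 5*a + 14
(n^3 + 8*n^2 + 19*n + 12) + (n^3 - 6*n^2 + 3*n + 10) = 2*n^3 + 2*n^2 + 22*n + 22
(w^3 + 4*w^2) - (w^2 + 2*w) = w^3 + 3*w^2 - 2*w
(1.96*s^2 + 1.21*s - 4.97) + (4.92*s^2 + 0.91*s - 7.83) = 6.88*s^2 + 2.12*s - 12.8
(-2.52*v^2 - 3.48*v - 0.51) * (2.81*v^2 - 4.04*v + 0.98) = -7.0812*v^4 + 0.401999999999999*v^3 + 10.1565*v^2 - 1.35*v - 0.4998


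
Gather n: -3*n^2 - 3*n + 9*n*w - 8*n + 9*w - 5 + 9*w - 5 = -3*n^2 + n*(9*w - 11) + 18*w - 10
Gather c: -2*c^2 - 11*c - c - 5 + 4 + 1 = -2*c^2 - 12*c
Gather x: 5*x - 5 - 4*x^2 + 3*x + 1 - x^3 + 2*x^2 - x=-x^3 - 2*x^2 + 7*x - 4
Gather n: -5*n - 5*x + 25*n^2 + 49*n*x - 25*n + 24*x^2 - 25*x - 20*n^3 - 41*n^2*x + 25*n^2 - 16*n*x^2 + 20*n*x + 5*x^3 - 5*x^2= -20*n^3 + n^2*(50 - 41*x) + n*(-16*x^2 + 69*x - 30) + 5*x^3 + 19*x^2 - 30*x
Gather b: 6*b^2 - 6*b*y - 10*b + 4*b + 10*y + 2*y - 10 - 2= 6*b^2 + b*(-6*y - 6) + 12*y - 12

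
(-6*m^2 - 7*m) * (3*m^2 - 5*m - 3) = -18*m^4 + 9*m^3 + 53*m^2 + 21*m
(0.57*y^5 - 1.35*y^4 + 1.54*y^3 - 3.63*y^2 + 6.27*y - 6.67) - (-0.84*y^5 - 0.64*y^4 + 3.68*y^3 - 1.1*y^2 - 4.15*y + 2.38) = 1.41*y^5 - 0.71*y^4 - 2.14*y^3 - 2.53*y^2 + 10.42*y - 9.05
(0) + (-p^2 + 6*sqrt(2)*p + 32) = -p^2 + 6*sqrt(2)*p + 32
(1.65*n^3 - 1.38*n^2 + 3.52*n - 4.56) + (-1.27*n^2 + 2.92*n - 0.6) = 1.65*n^3 - 2.65*n^2 + 6.44*n - 5.16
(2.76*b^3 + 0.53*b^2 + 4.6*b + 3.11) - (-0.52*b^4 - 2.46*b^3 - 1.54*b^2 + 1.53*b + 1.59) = 0.52*b^4 + 5.22*b^3 + 2.07*b^2 + 3.07*b + 1.52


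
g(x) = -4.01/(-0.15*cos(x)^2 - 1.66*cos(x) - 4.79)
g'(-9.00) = -0.20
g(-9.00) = 1.18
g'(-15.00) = -0.29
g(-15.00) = 1.11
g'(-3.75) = 0.26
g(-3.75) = 1.14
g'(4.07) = -0.32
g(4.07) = 1.04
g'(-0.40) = -0.07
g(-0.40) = 0.62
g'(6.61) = 0.06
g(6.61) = 0.62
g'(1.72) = 0.31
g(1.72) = 0.88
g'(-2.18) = -0.32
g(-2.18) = 1.03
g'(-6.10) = 0.03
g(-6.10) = 0.61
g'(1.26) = 0.24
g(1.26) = 0.75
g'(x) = -4.01*(-0.3*sin(x)*cos(x) - 1.66*sin(x))/(-0.15*cos(x)^2 - 1.66*cos(x) - 4.79)^2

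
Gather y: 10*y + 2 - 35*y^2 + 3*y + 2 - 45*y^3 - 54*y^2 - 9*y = -45*y^3 - 89*y^2 + 4*y + 4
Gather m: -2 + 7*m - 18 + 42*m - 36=49*m - 56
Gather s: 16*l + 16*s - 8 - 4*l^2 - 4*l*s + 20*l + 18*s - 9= -4*l^2 + 36*l + s*(34 - 4*l) - 17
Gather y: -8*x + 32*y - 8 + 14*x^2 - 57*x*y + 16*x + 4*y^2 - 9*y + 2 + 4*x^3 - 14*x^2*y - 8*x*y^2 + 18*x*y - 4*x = 4*x^3 + 14*x^2 + 4*x + y^2*(4 - 8*x) + y*(-14*x^2 - 39*x + 23) - 6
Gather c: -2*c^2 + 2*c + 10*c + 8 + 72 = -2*c^2 + 12*c + 80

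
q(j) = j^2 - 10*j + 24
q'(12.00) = 14.00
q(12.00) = 48.00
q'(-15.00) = -40.00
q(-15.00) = 399.00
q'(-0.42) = -10.84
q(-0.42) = 28.38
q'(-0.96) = -11.92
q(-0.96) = 34.52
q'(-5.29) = -20.58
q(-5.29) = 104.88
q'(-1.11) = -12.22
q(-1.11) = 36.33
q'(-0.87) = -11.74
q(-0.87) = 33.46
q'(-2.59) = -15.18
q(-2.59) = 56.61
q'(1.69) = -6.62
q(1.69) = 9.96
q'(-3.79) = -17.58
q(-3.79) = 76.26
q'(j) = 2*j - 10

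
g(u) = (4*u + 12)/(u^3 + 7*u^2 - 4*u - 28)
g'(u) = (4*u + 12)*(-3*u^2 - 14*u + 4)/(u^3 + 7*u^2 - 4*u - 28)^2 + 4/(u^3 + 7*u^2 - 4*u - 28)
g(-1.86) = -1.64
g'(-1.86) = 10.18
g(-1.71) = -0.91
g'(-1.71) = 2.35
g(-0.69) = -0.42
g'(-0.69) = 0.05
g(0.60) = -0.52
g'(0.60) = -0.25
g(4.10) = 0.20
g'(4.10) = -0.12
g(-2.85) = 0.04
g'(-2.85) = 0.27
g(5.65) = 0.10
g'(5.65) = -0.04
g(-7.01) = 35.53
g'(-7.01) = 3555.56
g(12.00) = 0.02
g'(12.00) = 0.00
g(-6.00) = -0.38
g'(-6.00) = 0.36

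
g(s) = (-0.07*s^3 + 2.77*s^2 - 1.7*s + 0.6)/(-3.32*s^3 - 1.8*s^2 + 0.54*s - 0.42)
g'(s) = (-0.21*s^2 + 5.54*s - 1.7)/(-3.32*s^3 - 1.8*s^2 + 0.54*s - 0.42) + (9.96*s^2 + 3.6*s - 0.54)*(-0.07*s^3 + 2.77*s^2 - 1.7*s + 0.6)/(-3.32*s^3 - 1.8*s^2 + 0.54*s - 0.42)^2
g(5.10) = -0.11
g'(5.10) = 0.02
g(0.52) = -0.42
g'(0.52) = 0.51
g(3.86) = -0.14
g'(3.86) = 0.03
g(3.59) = -0.15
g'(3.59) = 0.04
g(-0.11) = -1.65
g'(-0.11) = 1.94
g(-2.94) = 0.47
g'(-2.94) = 0.23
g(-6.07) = 0.19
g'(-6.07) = 0.03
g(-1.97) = 0.90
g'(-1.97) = 0.86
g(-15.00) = 0.08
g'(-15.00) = 0.00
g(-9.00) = 0.13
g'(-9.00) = 0.01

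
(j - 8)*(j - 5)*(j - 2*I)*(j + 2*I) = j^4 - 13*j^3 + 44*j^2 - 52*j + 160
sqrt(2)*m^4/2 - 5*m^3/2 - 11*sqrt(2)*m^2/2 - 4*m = m*(m - 4*sqrt(2))*(m + sqrt(2))*(sqrt(2)*m/2 + 1/2)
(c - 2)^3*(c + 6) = c^4 - 24*c^2 + 64*c - 48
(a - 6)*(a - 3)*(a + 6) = a^3 - 3*a^2 - 36*a + 108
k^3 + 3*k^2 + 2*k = k*(k + 1)*(k + 2)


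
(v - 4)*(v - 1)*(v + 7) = v^3 + 2*v^2 - 31*v + 28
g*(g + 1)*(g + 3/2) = g^3 + 5*g^2/2 + 3*g/2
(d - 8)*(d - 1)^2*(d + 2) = d^4 - 8*d^3 - 3*d^2 + 26*d - 16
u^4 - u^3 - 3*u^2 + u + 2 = (u - 2)*(u - 1)*(u + 1)^2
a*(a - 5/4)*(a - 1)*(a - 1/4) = a^4 - 5*a^3/2 + 29*a^2/16 - 5*a/16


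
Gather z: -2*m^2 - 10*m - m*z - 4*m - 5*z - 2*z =-2*m^2 - 14*m + z*(-m - 7)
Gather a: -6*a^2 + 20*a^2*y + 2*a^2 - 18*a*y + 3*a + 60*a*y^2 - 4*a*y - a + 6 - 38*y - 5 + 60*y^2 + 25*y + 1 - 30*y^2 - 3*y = a^2*(20*y - 4) + a*(60*y^2 - 22*y + 2) + 30*y^2 - 16*y + 2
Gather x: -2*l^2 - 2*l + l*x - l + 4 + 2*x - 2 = -2*l^2 - 3*l + x*(l + 2) + 2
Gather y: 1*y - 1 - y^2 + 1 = -y^2 + y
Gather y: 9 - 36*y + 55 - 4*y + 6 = 70 - 40*y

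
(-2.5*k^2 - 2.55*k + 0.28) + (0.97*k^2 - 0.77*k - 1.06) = -1.53*k^2 - 3.32*k - 0.78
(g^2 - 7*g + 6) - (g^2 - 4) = 10 - 7*g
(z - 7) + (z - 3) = 2*z - 10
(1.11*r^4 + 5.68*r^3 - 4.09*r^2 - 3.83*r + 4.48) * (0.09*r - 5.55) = 0.0999*r^5 - 5.6493*r^4 - 31.8921*r^3 + 22.3548*r^2 + 21.6597*r - 24.864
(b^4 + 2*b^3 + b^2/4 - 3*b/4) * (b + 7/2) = b^5 + 11*b^4/2 + 29*b^3/4 + b^2/8 - 21*b/8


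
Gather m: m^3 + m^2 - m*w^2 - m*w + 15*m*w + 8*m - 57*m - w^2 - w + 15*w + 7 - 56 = m^3 + m^2 + m*(-w^2 + 14*w - 49) - w^2 + 14*w - 49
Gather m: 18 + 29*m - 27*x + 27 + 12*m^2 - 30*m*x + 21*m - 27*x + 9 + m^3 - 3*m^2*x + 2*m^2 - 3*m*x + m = m^3 + m^2*(14 - 3*x) + m*(51 - 33*x) - 54*x + 54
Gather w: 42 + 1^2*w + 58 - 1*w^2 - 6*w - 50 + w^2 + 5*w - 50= 0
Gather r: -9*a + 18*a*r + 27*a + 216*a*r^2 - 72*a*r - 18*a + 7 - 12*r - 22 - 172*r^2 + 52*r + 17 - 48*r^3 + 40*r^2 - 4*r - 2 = -48*r^3 + r^2*(216*a - 132) + r*(36 - 54*a)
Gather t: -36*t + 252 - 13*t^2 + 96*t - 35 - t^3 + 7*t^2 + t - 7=-t^3 - 6*t^2 + 61*t + 210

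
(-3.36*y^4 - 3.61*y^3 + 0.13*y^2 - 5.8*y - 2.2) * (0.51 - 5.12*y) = 17.2032*y^5 + 16.7696*y^4 - 2.5067*y^3 + 29.7623*y^2 + 8.306*y - 1.122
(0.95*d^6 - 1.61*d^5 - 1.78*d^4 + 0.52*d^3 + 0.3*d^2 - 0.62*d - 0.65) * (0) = 0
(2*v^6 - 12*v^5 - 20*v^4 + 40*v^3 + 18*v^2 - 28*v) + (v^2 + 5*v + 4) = 2*v^6 - 12*v^5 - 20*v^4 + 40*v^3 + 19*v^2 - 23*v + 4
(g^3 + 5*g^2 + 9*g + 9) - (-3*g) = g^3 + 5*g^2 + 12*g + 9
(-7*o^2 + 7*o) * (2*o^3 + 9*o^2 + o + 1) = -14*o^5 - 49*o^4 + 56*o^3 + 7*o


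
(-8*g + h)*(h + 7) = -8*g*h - 56*g + h^2 + 7*h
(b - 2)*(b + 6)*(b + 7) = b^3 + 11*b^2 + 16*b - 84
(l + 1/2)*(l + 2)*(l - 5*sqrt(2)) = l^3 - 5*sqrt(2)*l^2 + 5*l^2/2 - 25*sqrt(2)*l/2 + l - 5*sqrt(2)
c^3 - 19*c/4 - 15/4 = (c - 5/2)*(c + 1)*(c + 3/2)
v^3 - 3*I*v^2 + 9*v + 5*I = (v - 5*I)*(v + I)^2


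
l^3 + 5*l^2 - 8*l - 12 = (l - 2)*(l + 1)*(l + 6)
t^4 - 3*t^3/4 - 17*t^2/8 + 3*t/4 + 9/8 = (t - 3/2)*(t - 1)*(t + 3/4)*(t + 1)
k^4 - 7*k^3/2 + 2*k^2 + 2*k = k*(k - 2)^2*(k + 1/2)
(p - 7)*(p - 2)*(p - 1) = p^3 - 10*p^2 + 23*p - 14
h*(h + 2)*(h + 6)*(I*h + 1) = I*h^4 + h^3 + 8*I*h^3 + 8*h^2 + 12*I*h^2 + 12*h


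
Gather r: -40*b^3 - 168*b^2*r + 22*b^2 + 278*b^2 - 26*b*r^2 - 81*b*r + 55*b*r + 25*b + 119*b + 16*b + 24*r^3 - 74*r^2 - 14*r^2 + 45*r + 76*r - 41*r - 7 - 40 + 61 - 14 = -40*b^3 + 300*b^2 + 160*b + 24*r^3 + r^2*(-26*b - 88) + r*(-168*b^2 - 26*b + 80)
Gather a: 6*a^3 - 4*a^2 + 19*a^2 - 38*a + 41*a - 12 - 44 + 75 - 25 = 6*a^3 + 15*a^2 + 3*a - 6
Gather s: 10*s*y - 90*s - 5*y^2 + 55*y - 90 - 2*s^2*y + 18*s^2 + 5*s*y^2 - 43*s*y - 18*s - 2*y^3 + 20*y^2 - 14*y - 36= s^2*(18 - 2*y) + s*(5*y^2 - 33*y - 108) - 2*y^3 + 15*y^2 + 41*y - 126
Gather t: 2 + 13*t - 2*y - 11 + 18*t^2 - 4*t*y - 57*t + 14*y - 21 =18*t^2 + t*(-4*y - 44) + 12*y - 30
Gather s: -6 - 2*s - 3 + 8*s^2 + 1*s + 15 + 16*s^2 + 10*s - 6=24*s^2 + 9*s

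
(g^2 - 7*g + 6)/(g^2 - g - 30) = (g - 1)/(g + 5)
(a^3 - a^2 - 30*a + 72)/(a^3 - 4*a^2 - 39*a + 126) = (a - 4)/(a - 7)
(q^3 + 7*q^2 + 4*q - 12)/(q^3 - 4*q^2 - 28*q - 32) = (q^2 + 5*q - 6)/(q^2 - 6*q - 16)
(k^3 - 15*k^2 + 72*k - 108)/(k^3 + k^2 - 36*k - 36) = (k^2 - 9*k + 18)/(k^2 + 7*k + 6)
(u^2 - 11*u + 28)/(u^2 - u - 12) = (u - 7)/(u + 3)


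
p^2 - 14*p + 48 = (p - 8)*(p - 6)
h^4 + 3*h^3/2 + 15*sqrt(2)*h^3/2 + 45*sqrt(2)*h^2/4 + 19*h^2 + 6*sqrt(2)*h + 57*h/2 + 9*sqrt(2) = (h + 3/2)*(h + sqrt(2)/2)*(h + sqrt(2))*(h + 6*sqrt(2))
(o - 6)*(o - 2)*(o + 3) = o^3 - 5*o^2 - 12*o + 36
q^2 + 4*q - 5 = (q - 1)*(q + 5)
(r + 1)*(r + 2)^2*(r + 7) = r^4 + 12*r^3 + 43*r^2 + 60*r + 28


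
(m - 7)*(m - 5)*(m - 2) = m^3 - 14*m^2 + 59*m - 70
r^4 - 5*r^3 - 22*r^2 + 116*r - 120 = (r - 6)*(r - 2)^2*(r + 5)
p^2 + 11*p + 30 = (p + 5)*(p + 6)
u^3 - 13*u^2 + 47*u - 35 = (u - 7)*(u - 5)*(u - 1)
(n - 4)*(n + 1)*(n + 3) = n^3 - 13*n - 12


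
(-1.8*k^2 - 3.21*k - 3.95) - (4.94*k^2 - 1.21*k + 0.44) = -6.74*k^2 - 2.0*k - 4.39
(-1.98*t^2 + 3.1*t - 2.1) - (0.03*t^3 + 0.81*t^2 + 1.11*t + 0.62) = -0.03*t^3 - 2.79*t^2 + 1.99*t - 2.72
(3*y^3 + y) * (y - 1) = 3*y^4 - 3*y^3 + y^2 - y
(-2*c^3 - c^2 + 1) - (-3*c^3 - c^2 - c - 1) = c^3 + c + 2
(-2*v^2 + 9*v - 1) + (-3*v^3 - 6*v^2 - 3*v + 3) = -3*v^3 - 8*v^2 + 6*v + 2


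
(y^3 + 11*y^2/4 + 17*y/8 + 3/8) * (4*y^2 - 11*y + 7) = 4*y^5 - 59*y^3/4 - 21*y^2/8 + 43*y/4 + 21/8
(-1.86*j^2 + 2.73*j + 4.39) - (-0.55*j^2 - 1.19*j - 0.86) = -1.31*j^2 + 3.92*j + 5.25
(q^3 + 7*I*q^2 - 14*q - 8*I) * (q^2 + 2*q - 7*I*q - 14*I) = q^5 + 2*q^4 + 35*q^3 + 70*q^2 + 90*I*q^2 - 56*q + 180*I*q - 112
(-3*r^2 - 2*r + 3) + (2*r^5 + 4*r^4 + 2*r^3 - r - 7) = 2*r^5 + 4*r^4 + 2*r^3 - 3*r^2 - 3*r - 4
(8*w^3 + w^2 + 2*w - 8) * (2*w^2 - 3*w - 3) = 16*w^5 - 22*w^4 - 23*w^3 - 25*w^2 + 18*w + 24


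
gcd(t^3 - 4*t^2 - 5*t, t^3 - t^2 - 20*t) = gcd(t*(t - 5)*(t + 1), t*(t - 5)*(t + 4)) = t^2 - 5*t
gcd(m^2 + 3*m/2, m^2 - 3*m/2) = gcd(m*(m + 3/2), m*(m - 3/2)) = m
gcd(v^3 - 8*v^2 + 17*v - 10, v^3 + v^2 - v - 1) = v - 1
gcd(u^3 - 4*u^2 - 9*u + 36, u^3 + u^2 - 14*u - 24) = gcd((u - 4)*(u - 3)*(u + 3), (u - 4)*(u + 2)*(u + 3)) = u^2 - u - 12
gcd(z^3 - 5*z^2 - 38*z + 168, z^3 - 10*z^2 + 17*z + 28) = z^2 - 11*z + 28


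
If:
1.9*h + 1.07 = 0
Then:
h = -0.56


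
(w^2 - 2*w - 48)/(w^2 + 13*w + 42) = (w - 8)/(w + 7)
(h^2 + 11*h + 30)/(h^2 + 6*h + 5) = (h + 6)/(h + 1)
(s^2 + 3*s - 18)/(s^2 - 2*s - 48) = (s - 3)/(s - 8)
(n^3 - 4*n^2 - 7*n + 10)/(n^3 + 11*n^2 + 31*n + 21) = (n^3 - 4*n^2 - 7*n + 10)/(n^3 + 11*n^2 + 31*n + 21)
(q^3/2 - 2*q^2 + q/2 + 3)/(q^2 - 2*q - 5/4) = 2*(-q^3 + 4*q^2 - q - 6)/(-4*q^2 + 8*q + 5)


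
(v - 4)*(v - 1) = v^2 - 5*v + 4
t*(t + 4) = t^2 + 4*t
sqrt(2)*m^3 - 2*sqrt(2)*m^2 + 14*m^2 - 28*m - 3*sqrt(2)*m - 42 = (m - 3)*(m + 7*sqrt(2))*(sqrt(2)*m + sqrt(2))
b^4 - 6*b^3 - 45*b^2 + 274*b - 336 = (b - 8)*(b - 3)*(b - 2)*(b + 7)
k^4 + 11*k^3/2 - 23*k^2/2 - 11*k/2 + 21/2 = (k - 3/2)*(k - 1)*(k + 1)*(k + 7)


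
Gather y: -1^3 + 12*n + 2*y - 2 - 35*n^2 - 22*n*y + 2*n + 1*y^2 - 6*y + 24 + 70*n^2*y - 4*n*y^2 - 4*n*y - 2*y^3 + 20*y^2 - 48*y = -35*n^2 + 14*n - 2*y^3 + y^2*(21 - 4*n) + y*(70*n^2 - 26*n - 52) + 21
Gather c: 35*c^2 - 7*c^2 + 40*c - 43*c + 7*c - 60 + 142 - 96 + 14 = 28*c^2 + 4*c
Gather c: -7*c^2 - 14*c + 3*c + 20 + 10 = -7*c^2 - 11*c + 30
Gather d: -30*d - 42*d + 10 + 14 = 24 - 72*d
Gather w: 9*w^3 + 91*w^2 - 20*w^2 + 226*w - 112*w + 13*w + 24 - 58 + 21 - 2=9*w^3 + 71*w^2 + 127*w - 15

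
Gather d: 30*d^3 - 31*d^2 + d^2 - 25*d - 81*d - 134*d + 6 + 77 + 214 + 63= 30*d^3 - 30*d^2 - 240*d + 360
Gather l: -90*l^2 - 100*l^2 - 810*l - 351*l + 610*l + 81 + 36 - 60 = -190*l^2 - 551*l + 57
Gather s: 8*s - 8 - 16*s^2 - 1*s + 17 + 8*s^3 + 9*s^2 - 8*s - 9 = 8*s^3 - 7*s^2 - s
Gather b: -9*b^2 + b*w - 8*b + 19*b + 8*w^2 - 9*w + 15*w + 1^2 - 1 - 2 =-9*b^2 + b*(w + 11) + 8*w^2 + 6*w - 2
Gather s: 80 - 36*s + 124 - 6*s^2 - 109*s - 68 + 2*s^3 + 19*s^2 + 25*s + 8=2*s^3 + 13*s^2 - 120*s + 144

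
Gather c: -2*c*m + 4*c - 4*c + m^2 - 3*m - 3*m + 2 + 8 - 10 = -2*c*m + m^2 - 6*m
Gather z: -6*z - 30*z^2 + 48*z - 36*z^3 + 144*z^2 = -36*z^3 + 114*z^2 + 42*z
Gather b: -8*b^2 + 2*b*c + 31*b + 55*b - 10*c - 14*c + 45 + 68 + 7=-8*b^2 + b*(2*c + 86) - 24*c + 120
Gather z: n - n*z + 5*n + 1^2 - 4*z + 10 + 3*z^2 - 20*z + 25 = 6*n + 3*z^2 + z*(-n - 24) + 36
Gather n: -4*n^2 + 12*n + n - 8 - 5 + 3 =-4*n^2 + 13*n - 10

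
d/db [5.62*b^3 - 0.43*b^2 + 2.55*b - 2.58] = 16.86*b^2 - 0.86*b + 2.55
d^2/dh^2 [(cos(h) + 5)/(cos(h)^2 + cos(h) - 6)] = (-9*(1 - cos(2*h))^2*cos(h) - 19*(1 - cos(2*h))^2 - 145*cos(h) - 278*cos(2*h) - 57*cos(3*h) + 2*cos(5*h) + 126)/(4*(cos(h) - 2)^3*(cos(h) + 3)^3)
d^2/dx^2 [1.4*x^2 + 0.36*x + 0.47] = 2.80000000000000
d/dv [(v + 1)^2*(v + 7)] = 3*(v + 1)*(v + 5)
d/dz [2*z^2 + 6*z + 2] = 4*z + 6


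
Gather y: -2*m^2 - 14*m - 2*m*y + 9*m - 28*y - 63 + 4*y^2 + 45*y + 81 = -2*m^2 - 5*m + 4*y^2 + y*(17 - 2*m) + 18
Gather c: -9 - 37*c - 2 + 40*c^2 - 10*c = 40*c^2 - 47*c - 11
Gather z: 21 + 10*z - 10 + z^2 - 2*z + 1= z^2 + 8*z + 12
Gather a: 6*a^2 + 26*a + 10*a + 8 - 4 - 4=6*a^2 + 36*a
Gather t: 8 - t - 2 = 6 - t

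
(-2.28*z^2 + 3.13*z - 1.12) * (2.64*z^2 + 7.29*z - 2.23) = -6.0192*z^4 - 8.358*z^3 + 24.9453*z^2 - 15.1447*z + 2.4976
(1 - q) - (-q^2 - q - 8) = q^2 + 9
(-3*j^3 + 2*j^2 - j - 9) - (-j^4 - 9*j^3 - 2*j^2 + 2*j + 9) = j^4 + 6*j^3 + 4*j^2 - 3*j - 18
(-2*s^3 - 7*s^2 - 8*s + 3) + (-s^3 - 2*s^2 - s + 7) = -3*s^3 - 9*s^2 - 9*s + 10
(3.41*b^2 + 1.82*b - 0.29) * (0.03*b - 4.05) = 0.1023*b^3 - 13.7559*b^2 - 7.3797*b + 1.1745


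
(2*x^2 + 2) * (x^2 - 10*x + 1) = 2*x^4 - 20*x^3 + 4*x^2 - 20*x + 2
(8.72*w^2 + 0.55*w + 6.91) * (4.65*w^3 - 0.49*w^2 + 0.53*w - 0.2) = 40.548*w^5 - 1.7153*w^4 + 36.4836*w^3 - 4.8384*w^2 + 3.5523*w - 1.382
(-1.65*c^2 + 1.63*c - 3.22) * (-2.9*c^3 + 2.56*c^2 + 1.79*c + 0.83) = 4.785*c^5 - 8.951*c^4 + 10.5573*c^3 - 6.695*c^2 - 4.4109*c - 2.6726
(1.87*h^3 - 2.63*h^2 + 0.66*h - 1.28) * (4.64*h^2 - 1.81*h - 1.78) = 8.6768*h^5 - 15.5879*h^4 + 4.4941*h^3 - 2.4524*h^2 + 1.142*h + 2.2784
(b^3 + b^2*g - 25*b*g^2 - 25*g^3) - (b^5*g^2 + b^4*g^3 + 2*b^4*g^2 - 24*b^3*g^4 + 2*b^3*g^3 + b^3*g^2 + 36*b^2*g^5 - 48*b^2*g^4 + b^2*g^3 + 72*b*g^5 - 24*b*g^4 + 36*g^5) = -b^5*g^2 - b^4*g^3 - 2*b^4*g^2 + 24*b^3*g^4 - 2*b^3*g^3 - b^3*g^2 + b^3 - 36*b^2*g^5 + 48*b^2*g^4 - b^2*g^3 + b^2*g - 72*b*g^5 + 24*b*g^4 - 25*b*g^2 - 36*g^5 - 25*g^3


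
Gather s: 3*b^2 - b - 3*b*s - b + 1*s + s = 3*b^2 - 2*b + s*(2 - 3*b)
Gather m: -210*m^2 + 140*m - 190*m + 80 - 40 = -210*m^2 - 50*m + 40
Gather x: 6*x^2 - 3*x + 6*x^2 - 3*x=12*x^2 - 6*x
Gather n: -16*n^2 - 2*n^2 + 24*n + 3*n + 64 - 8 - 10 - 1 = -18*n^2 + 27*n + 45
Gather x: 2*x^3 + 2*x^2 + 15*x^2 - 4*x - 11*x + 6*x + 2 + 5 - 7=2*x^3 + 17*x^2 - 9*x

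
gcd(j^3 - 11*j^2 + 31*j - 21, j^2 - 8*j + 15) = j - 3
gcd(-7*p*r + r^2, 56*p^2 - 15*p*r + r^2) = 7*p - r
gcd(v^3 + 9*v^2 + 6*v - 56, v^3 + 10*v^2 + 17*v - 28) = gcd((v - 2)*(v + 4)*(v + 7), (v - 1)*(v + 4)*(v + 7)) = v^2 + 11*v + 28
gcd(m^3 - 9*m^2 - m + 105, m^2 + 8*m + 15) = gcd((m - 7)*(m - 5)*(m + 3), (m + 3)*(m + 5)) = m + 3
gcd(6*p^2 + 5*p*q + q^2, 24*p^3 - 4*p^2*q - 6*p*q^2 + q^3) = 2*p + q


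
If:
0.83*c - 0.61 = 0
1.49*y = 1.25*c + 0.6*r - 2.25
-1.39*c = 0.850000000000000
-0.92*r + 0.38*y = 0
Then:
No Solution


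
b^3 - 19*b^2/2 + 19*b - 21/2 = (b - 7)*(b - 3/2)*(b - 1)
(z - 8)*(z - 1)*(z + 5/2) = z^3 - 13*z^2/2 - 29*z/2 + 20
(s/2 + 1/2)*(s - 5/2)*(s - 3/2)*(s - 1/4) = s^4/2 - 13*s^3/8 + s^2/4 + 61*s/32 - 15/32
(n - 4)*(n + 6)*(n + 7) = n^3 + 9*n^2 - 10*n - 168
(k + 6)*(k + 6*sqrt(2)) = k^2 + 6*k + 6*sqrt(2)*k + 36*sqrt(2)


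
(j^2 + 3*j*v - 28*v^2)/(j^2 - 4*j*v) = (j + 7*v)/j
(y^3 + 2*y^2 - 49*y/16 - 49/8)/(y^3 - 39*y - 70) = (y^2 - 49/16)/(y^2 - 2*y - 35)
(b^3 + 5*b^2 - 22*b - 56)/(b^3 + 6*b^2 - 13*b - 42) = (b - 4)/(b - 3)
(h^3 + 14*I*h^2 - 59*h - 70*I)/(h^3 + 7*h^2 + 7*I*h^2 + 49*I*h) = (h^2 + 7*I*h - 10)/(h*(h + 7))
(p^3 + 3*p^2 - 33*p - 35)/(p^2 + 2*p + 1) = (p^2 + 2*p - 35)/(p + 1)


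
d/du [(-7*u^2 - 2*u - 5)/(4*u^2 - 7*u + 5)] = 3*(19*u^2 - 10*u - 15)/(16*u^4 - 56*u^3 + 89*u^2 - 70*u + 25)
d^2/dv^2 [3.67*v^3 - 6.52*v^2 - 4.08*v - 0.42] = 22.02*v - 13.04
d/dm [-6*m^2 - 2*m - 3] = -12*m - 2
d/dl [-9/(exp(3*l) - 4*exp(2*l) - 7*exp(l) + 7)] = (27*exp(2*l) - 72*exp(l) - 63)*exp(l)/(exp(3*l) - 4*exp(2*l) - 7*exp(l) + 7)^2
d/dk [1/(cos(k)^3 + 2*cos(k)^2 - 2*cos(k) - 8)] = (3*cos(k)^2 + 4*cos(k) - 2)*sin(k)/(cos(k)^3 + 2*cos(k)^2 - 2*cos(k) - 8)^2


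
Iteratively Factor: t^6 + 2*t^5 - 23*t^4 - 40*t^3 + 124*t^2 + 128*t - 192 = (t - 1)*(t^5 + 3*t^4 - 20*t^3 - 60*t^2 + 64*t + 192) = (t - 2)*(t - 1)*(t^4 + 5*t^3 - 10*t^2 - 80*t - 96) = (t - 2)*(t - 1)*(t + 2)*(t^3 + 3*t^2 - 16*t - 48) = (t - 2)*(t - 1)*(t + 2)*(t + 3)*(t^2 - 16) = (t - 4)*(t - 2)*(t - 1)*(t + 2)*(t + 3)*(t + 4)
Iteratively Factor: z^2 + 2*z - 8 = (z + 4)*(z - 2)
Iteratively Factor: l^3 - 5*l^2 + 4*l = (l - 1)*(l^2 - 4*l) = (l - 4)*(l - 1)*(l)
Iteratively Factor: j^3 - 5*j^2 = (j - 5)*(j^2) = j*(j - 5)*(j)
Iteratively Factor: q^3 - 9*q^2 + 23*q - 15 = (q - 1)*(q^2 - 8*q + 15) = (q - 3)*(q - 1)*(q - 5)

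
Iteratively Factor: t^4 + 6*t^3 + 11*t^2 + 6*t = (t)*(t^3 + 6*t^2 + 11*t + 6) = t*(t + 2)*(t^2 + 4*t + 3) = t*(t + 1)*(t + 2)*(t + 3)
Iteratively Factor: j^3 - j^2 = (j)*(j^2 - j) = j*(j - 1)*(j)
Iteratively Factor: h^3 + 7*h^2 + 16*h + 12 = (h + 2)*(h^2 + 5*h + 6) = (h + 2)^2*(h + 3)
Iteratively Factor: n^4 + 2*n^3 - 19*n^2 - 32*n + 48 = (n + 3)*(n^3 - n^2 - 16*n + 16) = (n - 1)*(n + 3)*(n^2 - 16) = (n - 4)*(n - 1)*(n + 3)*(n + 4)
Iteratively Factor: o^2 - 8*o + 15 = (o - 3)*(o - 5)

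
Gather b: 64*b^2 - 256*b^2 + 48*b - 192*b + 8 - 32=-192*b^2 - 144*b - 24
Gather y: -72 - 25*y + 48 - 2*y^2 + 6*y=-2*y^2 - 19*y - 24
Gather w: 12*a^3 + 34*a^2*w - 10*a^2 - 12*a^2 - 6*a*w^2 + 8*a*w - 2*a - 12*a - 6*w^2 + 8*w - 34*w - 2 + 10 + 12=12*a^3 - 22*a^2 - 14*a + w^2*(-6*a - 6) + w*(34*a^2 + 8*a - 26) + 20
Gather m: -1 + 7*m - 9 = 7*m - 10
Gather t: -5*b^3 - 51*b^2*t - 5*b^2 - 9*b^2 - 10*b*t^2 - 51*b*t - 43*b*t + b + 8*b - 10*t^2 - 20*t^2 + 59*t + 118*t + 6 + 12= -5*b^3 - 14*b^2 + 9*b + t^2*(-10*b - 30) + t*(-51*b^2 - 94*b + 177) + 18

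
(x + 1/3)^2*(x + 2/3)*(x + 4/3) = x^4 + 8*x^3/3 + 7*x^2/3 + 22*x/27 + 8/81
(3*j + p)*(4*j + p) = 12*j^2 + 7*j*p + p^2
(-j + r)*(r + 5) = -j*r - 5*j + r^2 + 5*r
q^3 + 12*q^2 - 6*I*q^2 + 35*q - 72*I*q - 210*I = (q + 5)*(q + 7)*(q - 6*I)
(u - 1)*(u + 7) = u^2 + 6*u - 7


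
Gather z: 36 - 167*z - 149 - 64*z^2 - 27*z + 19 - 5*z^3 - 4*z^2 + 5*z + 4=-5*z^3 - 68*z^2 - 189*z - 90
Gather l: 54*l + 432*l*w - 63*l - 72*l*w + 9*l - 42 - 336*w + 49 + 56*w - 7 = 360*l*w - 280*w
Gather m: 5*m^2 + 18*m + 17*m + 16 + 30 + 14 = 5*m^2 + 35*m + 60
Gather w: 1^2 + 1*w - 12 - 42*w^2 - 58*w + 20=-42*w^2 - 57*w + 9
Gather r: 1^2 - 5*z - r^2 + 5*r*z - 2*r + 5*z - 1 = -r^2 + r*(5*z - 2)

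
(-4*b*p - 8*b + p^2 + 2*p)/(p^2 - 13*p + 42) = (-4*b*p - 8*b + p^2 + 2*p)/(p^2 - 13*p + 42)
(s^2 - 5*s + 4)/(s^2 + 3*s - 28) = (s - 1)/(s + 7)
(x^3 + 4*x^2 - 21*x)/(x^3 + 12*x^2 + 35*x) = (x - 3)/(x + 5)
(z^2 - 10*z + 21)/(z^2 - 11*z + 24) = (z - 7)/(z - 8)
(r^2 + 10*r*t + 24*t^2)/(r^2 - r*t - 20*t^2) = (r + 6*t)/(r - 5*t)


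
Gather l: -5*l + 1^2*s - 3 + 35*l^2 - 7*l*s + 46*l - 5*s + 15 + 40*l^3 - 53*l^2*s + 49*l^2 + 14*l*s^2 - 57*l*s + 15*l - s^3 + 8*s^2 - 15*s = 40*l^3 + l^2*(84 - 53*s) + l*(14*s^2 - 64*s + 56) - s^3 + 8*s^2 - 19*s + 12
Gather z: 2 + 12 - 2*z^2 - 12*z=-2*z^2 - 12*z + 14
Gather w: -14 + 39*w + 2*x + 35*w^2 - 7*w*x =35*w^2 + w*(39 - 7*x) + 2*x - 14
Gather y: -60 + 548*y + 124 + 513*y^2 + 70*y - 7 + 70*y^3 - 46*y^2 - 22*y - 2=70*y^3 + 467*y^2 + 596*y + 55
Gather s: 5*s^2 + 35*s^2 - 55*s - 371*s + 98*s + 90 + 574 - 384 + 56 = 40*s^2 - 328*s + 336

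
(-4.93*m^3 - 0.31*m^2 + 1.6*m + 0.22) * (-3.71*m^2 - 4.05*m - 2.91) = 18.2903*m^5 + 21.1166*m^4 + 9.6658*m^3 - 6.3941*m^2 - 5.547*m - 0.6402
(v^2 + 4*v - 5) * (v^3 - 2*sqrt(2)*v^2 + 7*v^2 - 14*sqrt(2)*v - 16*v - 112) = v^5 - 2*sqrt(2)*v^4 + 11*v^4 - 22*sqrt(2)*v^3 + 7*v^3 - 211*v^2 - 46*sqrt(2)*v^2 - 368*v + 70*sqrt(2)*v + 560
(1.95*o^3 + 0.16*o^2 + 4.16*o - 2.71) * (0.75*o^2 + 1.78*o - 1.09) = 1.4625*o^5 + 3.591*o^4 + 1.2793*o^3 + 5.1979*o^2 - 9.3582*o + 2.9539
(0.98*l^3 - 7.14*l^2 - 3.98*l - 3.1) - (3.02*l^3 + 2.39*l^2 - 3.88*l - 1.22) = -2.04*l^3 - 9.53*l^2 - 0.1*l - 1.88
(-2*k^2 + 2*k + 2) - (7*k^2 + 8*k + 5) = -9*k^2 - 6*k - 3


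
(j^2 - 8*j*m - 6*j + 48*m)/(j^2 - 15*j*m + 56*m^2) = (j - 6)/(j - 7*m)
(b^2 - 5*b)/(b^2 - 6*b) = (b - 5)/(b - 6)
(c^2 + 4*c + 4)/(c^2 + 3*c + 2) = (c + 2)/(c + 1)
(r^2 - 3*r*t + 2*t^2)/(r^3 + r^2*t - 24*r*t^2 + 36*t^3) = (r - t)/(r^2 + 3*r*t - 18*t^2)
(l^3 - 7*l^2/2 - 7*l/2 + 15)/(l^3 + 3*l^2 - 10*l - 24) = (l - 5/2)/(l + 4)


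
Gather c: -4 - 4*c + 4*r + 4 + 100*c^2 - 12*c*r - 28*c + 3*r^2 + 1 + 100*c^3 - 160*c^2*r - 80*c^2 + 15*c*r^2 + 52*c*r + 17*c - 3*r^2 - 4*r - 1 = 100*c^3 + c^2*(20 - 160*r) + c*(15*r^2 + 40*r - 15)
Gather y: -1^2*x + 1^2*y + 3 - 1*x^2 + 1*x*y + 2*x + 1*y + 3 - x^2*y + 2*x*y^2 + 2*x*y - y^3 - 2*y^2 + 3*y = -x^2 + x - y^3 + y^2*(2*x - 2) + y*(-x^2 + 3*x + 5) + 6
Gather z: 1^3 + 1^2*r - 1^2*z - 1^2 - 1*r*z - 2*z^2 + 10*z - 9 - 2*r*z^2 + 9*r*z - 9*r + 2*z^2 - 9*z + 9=-2*r*z^2 + 8*r*z - 8*r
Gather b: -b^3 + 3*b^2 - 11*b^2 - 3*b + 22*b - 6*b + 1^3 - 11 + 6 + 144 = -b^3 - 8*b^2 + 13*b + 140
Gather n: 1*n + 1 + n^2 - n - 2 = n^2 - 1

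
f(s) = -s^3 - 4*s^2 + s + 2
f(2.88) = -52.19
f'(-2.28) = 3.64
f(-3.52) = -7.47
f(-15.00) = 2462.00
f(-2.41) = -9.64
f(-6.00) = 68.00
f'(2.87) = -46.67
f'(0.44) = -3.10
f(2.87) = -51.72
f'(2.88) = -46.92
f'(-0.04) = 1.32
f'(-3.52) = -8.01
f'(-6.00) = -59.00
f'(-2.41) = 2.86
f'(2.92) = -47.94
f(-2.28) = -9.22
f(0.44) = 1.58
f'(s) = -3*s^2 - 8*s + 1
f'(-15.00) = -554.00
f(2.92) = -54.08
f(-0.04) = 1.95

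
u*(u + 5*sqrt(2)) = u^2 + 5*sqrt(2)*u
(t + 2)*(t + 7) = t^2 + 9*t + 14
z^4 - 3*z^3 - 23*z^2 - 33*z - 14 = (z - 7)*(z + 1)^2*(z + 2)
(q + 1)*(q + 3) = q^2 + 4*q + 3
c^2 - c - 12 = (c - 4)*(c + 3)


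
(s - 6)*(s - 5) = s^2 - 11*s + 30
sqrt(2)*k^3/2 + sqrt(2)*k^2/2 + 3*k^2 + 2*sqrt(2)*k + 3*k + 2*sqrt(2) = (k + sqrt(2))*(k + 2*sqrt(2))*(sqrt(2)*k/2 + sqrt(2)/2)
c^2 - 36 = (c - 6)*(c + 6)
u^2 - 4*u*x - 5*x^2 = (u - 5*x)*(u + x)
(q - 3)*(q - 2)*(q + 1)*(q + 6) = q^4 + 2*q^3 - 23*q^2 + 12*q + 36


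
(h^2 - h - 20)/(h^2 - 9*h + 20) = (h + 4)/(h - 4)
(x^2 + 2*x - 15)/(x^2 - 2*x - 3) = (x + 5)/(x + 1)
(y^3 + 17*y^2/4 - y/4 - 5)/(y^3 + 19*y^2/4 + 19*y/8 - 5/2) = 2*(y - 1)/(2*y - 1)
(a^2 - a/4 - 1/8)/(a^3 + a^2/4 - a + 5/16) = 2*(4*a + 1)/(8*a^2 + 6*a - 5)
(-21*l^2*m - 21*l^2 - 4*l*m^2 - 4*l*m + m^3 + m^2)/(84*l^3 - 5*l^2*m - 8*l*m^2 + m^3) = (-m - 1)/(4*l - m)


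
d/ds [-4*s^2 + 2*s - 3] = 2 - 8*s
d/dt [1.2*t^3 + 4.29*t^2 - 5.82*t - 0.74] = 3.6*t^2 + 8.58*t - 5.82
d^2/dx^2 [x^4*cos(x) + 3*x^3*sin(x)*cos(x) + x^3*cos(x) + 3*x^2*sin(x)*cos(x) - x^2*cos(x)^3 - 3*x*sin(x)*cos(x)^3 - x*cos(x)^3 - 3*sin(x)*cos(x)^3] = -x^4*cos(x) - 8*x^3*sin(x) - 6*x^3*sin(2*x) - x^3*cos(x) - 6*x^2*sin(x) - 6*x^2*sin(2*x) + 51*x^2*cos(x)/4 + 18*x^2*cos(2*x) + 9*x^2*cos(3*x)/4 + 3*x*sin(x) + 12*x*sin(2*x) + 3*x*sin(3*x) + 6*x*sin(4*x) + 27*x*cos(x)/4 + 12*x*cos(2*x) + 9*x*cos(3*x)/4 + 3*sin(x)/2 + 6*sin(2*x) + 3*sin(3*x)/2 + 6*sin(4*x) - 3*cos(x)/2 - 6*cos(2*x)^2 - 3*cos(2*x) - cos(3*x)/2 + 3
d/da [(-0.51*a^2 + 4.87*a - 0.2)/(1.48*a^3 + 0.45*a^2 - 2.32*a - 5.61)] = (0.7548*a^4 - 14.4152*a^3 - 0.1203*a^2 + 5.9022*a - 27.7847)/(2.1904*a^6 + 1.332*a^5 - 6.6647*a^4 - 18.6936*a^3 + 0.333399999999999*a^2 + 26.0304*a + 31.4721)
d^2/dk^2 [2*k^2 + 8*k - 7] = 4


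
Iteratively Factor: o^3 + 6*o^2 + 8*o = (o + 4)*(o^2 + 2*o) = (o + 2)*(o + 4)*(o)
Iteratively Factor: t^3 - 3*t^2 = (t)*(t^2 - 3*t) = t*(t - 3)*(t)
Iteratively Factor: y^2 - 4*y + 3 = (y - 3)*(y - 1)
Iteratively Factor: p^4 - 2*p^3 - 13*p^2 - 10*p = (p)*(p^3 - 2*p^2 - 13*p - 10) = p*(p - 5)*(p^2 + 3*p + 2) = p*(p - 5)*(p + 1)*(p + 2)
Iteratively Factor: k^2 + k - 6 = (k - 2)*(k + 3)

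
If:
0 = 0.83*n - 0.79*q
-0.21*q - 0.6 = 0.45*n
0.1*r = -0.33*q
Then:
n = -0.89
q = -0.94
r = 3.10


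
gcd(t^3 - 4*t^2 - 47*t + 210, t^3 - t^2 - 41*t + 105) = t^2 + 2*t - 35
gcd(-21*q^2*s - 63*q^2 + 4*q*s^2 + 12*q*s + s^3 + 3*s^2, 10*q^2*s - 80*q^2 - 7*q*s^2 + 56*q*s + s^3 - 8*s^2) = 1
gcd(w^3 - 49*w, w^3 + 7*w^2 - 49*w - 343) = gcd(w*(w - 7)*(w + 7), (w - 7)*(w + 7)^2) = w^2 - 49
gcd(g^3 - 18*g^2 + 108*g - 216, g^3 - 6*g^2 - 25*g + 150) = g - 6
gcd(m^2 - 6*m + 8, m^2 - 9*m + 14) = m - 2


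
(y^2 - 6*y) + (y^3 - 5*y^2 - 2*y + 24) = y^3 - 4*y^2 - 8*y + 24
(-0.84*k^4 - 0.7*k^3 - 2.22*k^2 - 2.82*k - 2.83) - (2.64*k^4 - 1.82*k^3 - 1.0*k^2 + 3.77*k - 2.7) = -3.48*k^4 + 1.12*k^3 - 1.22*k^2 - 6.59*k - 0.13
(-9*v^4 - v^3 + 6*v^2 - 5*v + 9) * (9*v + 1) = -81*v^5 - 18*v^4 + 53*v^3 - 39*v^2 + 76*v + 9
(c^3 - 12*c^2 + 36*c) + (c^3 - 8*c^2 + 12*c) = 2*c^3 - 20*c^2 + 48*c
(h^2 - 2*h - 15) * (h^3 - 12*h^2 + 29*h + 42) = h^5 - 14*h^4 + 38*h^3 + 164*h^2 - 519*h - 630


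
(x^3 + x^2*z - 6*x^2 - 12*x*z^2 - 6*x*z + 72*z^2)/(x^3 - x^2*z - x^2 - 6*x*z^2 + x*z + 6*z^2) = (x^2 + 4*x*z - 6*x - 24*z)/(x^2 + 2*x*z - x - 2*z)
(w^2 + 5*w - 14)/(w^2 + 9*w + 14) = (w - 2)/(w + 2)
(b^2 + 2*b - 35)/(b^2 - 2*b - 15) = (b + 7)/(b + 3)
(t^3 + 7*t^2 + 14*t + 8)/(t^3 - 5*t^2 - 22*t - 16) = (t + 4)/(t - 8)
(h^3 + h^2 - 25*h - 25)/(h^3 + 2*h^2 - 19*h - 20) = (h - 5)/(h - 4)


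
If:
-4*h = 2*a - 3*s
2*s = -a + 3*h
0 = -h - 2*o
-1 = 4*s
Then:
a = -1/40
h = -7/40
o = 7/80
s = -1/4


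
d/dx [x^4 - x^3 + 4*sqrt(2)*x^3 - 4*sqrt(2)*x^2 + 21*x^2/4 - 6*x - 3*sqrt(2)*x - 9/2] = 4*x^3 - 3*x^2 + 12*sqrt(2)*x^2 - 8*sqrt(2)*x + 21*x/2 - 6 - 3*sqrt(2)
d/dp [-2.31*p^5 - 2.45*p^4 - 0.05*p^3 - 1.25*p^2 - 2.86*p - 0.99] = -11.55*p^4 - 9.8*p^3 - 0.15*p^2 - 2.5*p - 2.86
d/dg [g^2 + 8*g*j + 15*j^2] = 2*g + 8*j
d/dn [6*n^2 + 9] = 12*n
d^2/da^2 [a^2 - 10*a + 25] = 2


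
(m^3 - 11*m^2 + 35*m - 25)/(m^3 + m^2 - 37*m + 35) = (m - 5)/(m + 7)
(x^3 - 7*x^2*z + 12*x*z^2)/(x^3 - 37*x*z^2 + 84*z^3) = x/(x + 7*z)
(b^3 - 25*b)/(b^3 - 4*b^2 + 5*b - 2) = b*(b^2 - 25)/(b^3 - 4*b^2 + 5*b - 2)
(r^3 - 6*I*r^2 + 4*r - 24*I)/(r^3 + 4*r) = (r - 6*I)/r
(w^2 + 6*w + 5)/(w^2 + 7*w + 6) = (w + 5)/(w + 6)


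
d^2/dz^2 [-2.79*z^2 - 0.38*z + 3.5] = -5.58000000000000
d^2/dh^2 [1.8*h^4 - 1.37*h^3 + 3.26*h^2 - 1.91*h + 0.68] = 21.6*h^2 - 8.22*h + 6.52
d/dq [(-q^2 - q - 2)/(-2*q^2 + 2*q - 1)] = (-4*q^2 - 6*q + 5)/(4*q^4 - 8*q^3 + 8*q^2 - 4*q + 1)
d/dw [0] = 0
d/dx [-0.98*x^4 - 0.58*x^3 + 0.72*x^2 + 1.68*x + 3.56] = -3.92*x^3 - 1.74*x^2 + 1.44*x + 1.68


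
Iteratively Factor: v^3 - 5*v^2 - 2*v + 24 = (v - 3)*(v^2 - 2*v - 8) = (v - 3)*(v + 2)*(v - 4)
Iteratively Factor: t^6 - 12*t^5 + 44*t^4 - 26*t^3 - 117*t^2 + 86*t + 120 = (t - 3)*(t^5 - 9*t^4 + 17*t^3 + 25*t^2 - 42*t - 40) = (t - 3)*(t + 1)*(t^4 - 10*t^3 + 27*t^2 - 2*t - 40) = (t - 3)*(t - 2)*(t + 1)*(t^3 - 8*t^2 + 11*t + 20) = (t - 3)*(t - 2)*(t + 1)^2*(t^2 - 9*t + 20) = (t - 5)*(t - 3)*(t - 2)*(t + 1)^2*(t - 4)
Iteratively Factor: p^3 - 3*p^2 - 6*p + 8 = (p - 1)*(p^2 - 2*p - 8) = (p - 4)*(p - 1)*(p + 2)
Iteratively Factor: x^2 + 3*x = (x)*(x + 3)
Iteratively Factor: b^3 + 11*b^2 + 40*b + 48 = (b + 4)*(b^2 + 7*b + 12) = (b + 3)*(b + 4)*(b + 4)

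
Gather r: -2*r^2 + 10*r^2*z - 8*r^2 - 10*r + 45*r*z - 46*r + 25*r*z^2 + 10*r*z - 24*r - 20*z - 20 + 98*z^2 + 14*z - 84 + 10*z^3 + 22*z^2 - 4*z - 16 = r^2*(10*z - 10) + r*(25*z^2 + 55*z - 80) + 10*z^3 + 120*z^2 - 10*z - 120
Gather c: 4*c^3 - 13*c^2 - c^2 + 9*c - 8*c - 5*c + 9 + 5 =4*c^3 - 14*c^2 - 4*c + 14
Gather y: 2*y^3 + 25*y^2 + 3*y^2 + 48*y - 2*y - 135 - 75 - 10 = 2*y^3 + 28*y^2 + 46*y - 220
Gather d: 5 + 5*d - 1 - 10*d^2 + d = -10*d^2 + 6*d + 4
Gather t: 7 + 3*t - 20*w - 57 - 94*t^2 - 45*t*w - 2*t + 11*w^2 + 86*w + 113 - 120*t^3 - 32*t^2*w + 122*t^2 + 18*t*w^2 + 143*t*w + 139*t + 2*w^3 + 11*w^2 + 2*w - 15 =-120*t^3 + t^2*(28 - 32*w) + t*(18*w^2 + 98*w + 140) + 2*w^3 + 22*w^2 + 68*w + 48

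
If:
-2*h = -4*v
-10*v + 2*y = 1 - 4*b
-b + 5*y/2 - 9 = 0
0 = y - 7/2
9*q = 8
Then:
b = -1/4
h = 1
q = 8/9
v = 1/2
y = 7/2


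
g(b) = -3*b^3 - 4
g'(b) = -9*b^2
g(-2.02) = 20.73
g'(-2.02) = -36.72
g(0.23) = -4.04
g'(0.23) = -0.48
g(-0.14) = -3.99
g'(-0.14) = -0.18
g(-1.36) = 3.55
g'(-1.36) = -16.65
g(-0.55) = -3.50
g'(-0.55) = -2.72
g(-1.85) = 14.99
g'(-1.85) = -30.80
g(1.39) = -12.06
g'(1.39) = -17.39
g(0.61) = -4.68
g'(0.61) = -3.35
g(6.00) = -652.00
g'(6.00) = -324.00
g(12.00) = -5188.00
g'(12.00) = -1296.00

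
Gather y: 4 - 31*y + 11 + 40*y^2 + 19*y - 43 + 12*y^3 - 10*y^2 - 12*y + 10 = 12*y^3 + 30*y^2 - 24*y - 18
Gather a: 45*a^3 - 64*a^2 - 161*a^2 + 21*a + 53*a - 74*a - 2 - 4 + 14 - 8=45*a^3 - 225*a^2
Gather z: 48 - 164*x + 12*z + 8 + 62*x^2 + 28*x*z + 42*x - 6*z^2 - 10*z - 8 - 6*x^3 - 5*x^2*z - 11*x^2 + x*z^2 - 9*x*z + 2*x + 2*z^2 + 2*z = -6*x^3 + 51*x^2 - 120*x + z^2*(x - 4) + z*(-5*x^2 + 19*x + 4) + 48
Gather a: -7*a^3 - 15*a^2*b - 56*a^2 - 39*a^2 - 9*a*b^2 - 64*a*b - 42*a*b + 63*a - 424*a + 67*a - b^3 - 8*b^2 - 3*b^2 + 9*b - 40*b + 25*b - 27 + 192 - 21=-7*a^3 + a^2*(-15*b - 95) + a*(-9*b^2 - 106*b - 294) - b^3 - 11*b^2 - 6*b + 144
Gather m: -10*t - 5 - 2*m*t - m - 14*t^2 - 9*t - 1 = m*(-2*t - 1) - 14*t^2 - 19*t - 6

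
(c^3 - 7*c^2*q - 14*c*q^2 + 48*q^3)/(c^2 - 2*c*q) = c - 5*q - 24*q^2/c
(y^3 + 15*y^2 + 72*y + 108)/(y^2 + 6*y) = y + 9 + 18/y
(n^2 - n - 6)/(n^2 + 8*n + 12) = (n - 3)/(n + 6)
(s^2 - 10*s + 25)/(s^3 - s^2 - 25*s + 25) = (s - 5)/(s^2 + 4*s - 5)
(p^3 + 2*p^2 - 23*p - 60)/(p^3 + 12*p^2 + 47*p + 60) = (p - 5)/(p + 5)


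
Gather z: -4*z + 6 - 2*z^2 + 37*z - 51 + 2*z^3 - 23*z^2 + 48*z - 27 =2*z^3 - 25*z^2 + 81*z - 72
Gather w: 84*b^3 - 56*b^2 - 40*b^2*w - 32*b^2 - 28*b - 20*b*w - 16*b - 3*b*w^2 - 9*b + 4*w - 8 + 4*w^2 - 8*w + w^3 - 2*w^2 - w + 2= 84*b^3 - 88*b^2 - 53*b + w^3 + w^2*(2 - 3*b) + w*(-40*b^2 - 20*b - 5) - 6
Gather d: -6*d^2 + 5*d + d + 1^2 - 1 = -6*d^2 + 6*d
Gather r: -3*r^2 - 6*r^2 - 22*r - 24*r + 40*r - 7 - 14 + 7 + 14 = -9*r^2 - 6*r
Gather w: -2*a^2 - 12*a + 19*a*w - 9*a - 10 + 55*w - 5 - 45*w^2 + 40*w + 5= -2*a^2 - 21*a - 45*w^2 + w*(19*a + 95) - 10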